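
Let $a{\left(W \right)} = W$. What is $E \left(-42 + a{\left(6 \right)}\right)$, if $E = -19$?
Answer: $684$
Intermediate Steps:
$E \left(-42 + a{\left(6 \right)}\right) = - 19 \left(-42 + 6\right) = \left(-19\right) \left(-36\right) = 684$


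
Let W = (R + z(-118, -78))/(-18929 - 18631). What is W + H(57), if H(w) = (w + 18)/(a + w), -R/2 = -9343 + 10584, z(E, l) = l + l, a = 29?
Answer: 760967/807540 ≈ 0.94233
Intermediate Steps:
z(E, l) = 2*l
R = -2482 (R = -2*(-9343 + 10584) = -2*1241 = -2482)
H(w) = (18 + w)/(29 + w) (H(w) = (w + 18)/(29 + w) = (18 + w)/(29 + w))
W = 1319/18780 (W = (-2482 + 2*(-78))/(-18929 - 18631) = (-2482 - 156)/(-37560) = -2638*(-1/37560) = 1319/18780 ≈ 0.070234)
W + H(57) = 1319/18780 + (18 + 57)/(29 + 57) = 1319/18780 + 75/86 = 760967/807540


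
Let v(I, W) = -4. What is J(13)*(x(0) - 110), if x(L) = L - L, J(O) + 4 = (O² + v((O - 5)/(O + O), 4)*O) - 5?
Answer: -11880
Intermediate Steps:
J(O) = -9 + O² - 4*O (J(O) = -4 + ((O² - 4*O) - 5) = -4 + (-5 + O² - 4*O) = -9 + O² - 4*O)
x(L) = 0
J(13)*(x(0) - 110) = (-9 + 13² - 4*13)*(0 - 110) = (-9 + 169 - 52)*(-110) = 108*(-110) = -11880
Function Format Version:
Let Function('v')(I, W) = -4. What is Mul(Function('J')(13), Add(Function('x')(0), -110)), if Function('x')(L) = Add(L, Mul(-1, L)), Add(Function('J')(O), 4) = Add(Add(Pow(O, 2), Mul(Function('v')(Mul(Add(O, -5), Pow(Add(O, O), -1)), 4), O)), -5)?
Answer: -11880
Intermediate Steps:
Function('J')(O) = Add(-9, Pow(O, 2), Mul(-4, O)) (Function('J')(O) = Add(-4, Add(Add(Pow(O, 2), Mul(-4, O)), -5)) = Add(-4, Add(-5, Pow(O, 2), Mul(-4, O))) = Add(-9, Pow(O, 2), Mul(-4, O)))
Function('x')(L) = 0
Mul(Function('J')(13), Add(Function('x')(0), -110)) = Mul(Add(-9, Pow(13, 2), Mul(-4, 13)), Add(0, -110)) = Mul(Add(-9, 169, -52), -110) = Mul(108, -110) = -11880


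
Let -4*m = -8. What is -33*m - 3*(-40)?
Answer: 54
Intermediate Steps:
m = 2 (m = -¼*(-8) = 2)
-33*m - 3*(-40) = -33*2 - 3*(-40) = -66 + 120 = 54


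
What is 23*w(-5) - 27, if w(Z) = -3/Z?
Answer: -66/5 ≈ -13.200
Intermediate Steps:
23*w(-5) - 27 = 23*(-3/(-5)) - 27 = 23*(-3*(-⅕)) - 27 = 23*(⅗) - 27 = 69/5 - 27 = -66/5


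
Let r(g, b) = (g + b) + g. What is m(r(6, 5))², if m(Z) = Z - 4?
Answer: 169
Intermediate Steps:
r(g, b) = b + 2*g (r(g, b) = (b + g) + g = b + 2*g)
m(Z) = -4 + Z
m(r(6, 5))² = (-4 + (5 + 2*6))² = (-4 + (5 + 12))² = (-4 + 17)² = 13² = 169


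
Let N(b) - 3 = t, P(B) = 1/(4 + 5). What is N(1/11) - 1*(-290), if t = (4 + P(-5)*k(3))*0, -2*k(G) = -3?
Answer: 293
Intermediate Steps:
k(G) = 3/2 (k(G) = -½*(-3) = 3/2)
P(B) = ⅑ (P(B) = 1/9 = ⅑)
t = 0 (t = (4 + (⅑)*(3/2))*0 = (4 + ⅙)*0 = (25/6)*0 = 0)
N(b) = 3 (N(b) = 3 + 0 = 3)
N(1/11) - 1*(-290) = 3 - 1*(-290) = 3 + 290 = 293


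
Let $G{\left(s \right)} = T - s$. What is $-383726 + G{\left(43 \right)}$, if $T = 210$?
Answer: $-383559$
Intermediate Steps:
$G{\left(s \right)} = 210 - s$
$-383726 + G{\left(43 \right)} = -383726 + \left(210 - 43\right) = -383726 + 167 = -383559$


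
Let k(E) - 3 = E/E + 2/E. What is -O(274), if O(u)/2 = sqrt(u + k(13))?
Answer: -8*sqrt(2938)/13 ≈ -33.356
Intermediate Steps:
k(E) = 4 + 2/E (k(E) = 3 + (E/E + 2/E) = 3 + (1 + 2/E) = 4 + 2/E)
O(u) = 2*sqrt(54/13 + u) (O(u) = 2*sqrt(u + (4 + 2/13)) = 2*sqrt(u + 54/13) = 2*sqrt(54/13 + u))
-O(274) = -2*sqrt(702 + 169*274)/13 = -2*sqrt(702 + 46306)/13 = -2*sqrt(47008)/13 = -2*4*sqrt(2938)/13 = -8*sqrt(2938)/13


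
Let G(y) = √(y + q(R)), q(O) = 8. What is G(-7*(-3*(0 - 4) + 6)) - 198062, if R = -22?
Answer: -198062 + I*√118 ≈ -1.9806e+5 + 10.863*I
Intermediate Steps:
G(y) = √(8 + y) (G(y) = √(y + 8) = √(8 + y))
G(-7*(-3*(0 - 4) + 6)) - 198062 = √(8 - 7*(-3*(0 - 4) + 6)) - 198062 = √(8 - 7*(-3*(-4) + 6)) - 198062 = √(8 - 7*(12 + 6)) - 198062 = √(8 - 7*18) - 198062 = √(8 - 126) - 198062 = √(-118) - 198062 = I*√118 - 198062 = -198062 + I*√118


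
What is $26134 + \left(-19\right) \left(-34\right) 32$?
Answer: $46806$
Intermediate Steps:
$26134 + \left(-19\right) \left(-34\right) 32 = 26134 + 646 \cdot 32 = 26134 + 20672 = 46806$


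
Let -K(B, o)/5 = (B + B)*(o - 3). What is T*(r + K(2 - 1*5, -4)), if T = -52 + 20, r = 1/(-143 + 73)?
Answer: 235216/35 ≈ 6720.5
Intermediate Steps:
K(B, o) = -10*B*(-3 + o) (K(B, o) = -5*(B + B)*(o - 3) = -5*2*B*(-3 + o) = -10*B*(-3 + o))
r = -1/70 (r = 1/(-70) = -1/70 ≈ -0.014286)
T = -32
T*(r + K(2 - 1*5, -4)) = -32*(-1/70 + 10*(2 - 1*5)*(3 - 1*(-4))) = -32*(-1/70 + 10*(2 - 5)*(3 + 4)) = -32*(-1/70 + 10*(-3)*7) = -32*(-1/70 - 210) = -32*(-14701/70) = 235216/35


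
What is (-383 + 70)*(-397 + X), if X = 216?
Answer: 56653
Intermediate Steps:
(-383 + 70)*(-397 + X) = (-383 + 70)*(-397 + 216) = -313*(-181) = 56653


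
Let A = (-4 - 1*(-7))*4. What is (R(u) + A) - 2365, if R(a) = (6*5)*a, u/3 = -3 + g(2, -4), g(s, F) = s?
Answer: -2443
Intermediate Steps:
u = -3 (u = 3*(-3 + 2) = 3*(-1) = -3)
A = 12 (A = (-4 + 7)*4 = 3*4 = 12)
R(a) = 30*a
(R(u) + A) - 2365 = (30*(-3) + 12) - 2365 = (-90 + 12) - 2365 = -78 - 2365 = -2443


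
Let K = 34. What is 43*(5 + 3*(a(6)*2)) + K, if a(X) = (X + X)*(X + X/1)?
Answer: 37401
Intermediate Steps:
a(X) = 4*X² (a(X) = (2*X)*(X + X*1) = (2*X)*(X + X) = (2*X)*(2*X) = 4*X²)
43*(5 + 3*(a(6)*2)) + K = 43*(5 + 3*((4*6²)*2)) + 34 = 43*(5 + 3*((4*36)*2)) + 34 = 43*(5 + 3*(144*2)) + 34 = 43*(5 + 3*288) + 34 = 43*(5 + 864) + 34 = 43*869 + 34 = 37367 + 34 = 37401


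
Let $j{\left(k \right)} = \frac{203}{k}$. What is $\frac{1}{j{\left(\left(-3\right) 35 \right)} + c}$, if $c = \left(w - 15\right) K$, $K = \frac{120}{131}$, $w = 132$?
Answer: $\frac{1965}{206801} \approx 0.0095019$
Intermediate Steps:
$K = \frac{120}{131}$ ($K = 120 \cdot \frac{1}{131} = \frac{120}{131} \approx 0.91603$)
$c = \frac{14040}{131}$ ($c = \left(132 - 15\right) \frac{120}{131} = 117 \cdot \frac{120}{131} = \frac{14040}{131} \approx 107.18$)
$\frac{1}{j{\left(\left(-3\right) 35 \right)} + c} = \frac{1}{\frac{203}{\left(-3\right) 35} + \frac{14040}{131}} = \frac{1}{\frac{203}{-105} + \frac{14040}{131}} = \frac{1}{203 \left(- \frac{1}{105}\right) + \frac{14040}{131}} = \frac{1}{- \frac{29}{15} + \frac{14040}{131}} = \frac{1}{\frac{206801}{1965}} = \frac{1965}{206801}$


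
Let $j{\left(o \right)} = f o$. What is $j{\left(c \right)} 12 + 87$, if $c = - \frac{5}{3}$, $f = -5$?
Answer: $187$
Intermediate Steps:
$c = - \frac{5}{3}$ ($c = \left(-5\right) \frac{1}{3} = - \frac{5}{3} \approx -1.6667$)
$j{\left(o \right)} = - 5 o$
$j{\left(c \right)} 12 + 87 = \left(-5\right) \left(- \frac{5}{3}\right) 12 + 87 = \frac{25}{3} \cdot 12 + 87 = 100 + 87 = 187$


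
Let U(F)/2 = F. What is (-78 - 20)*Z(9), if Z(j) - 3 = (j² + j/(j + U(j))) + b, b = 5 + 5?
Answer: -27734/3 ≈ -9244.7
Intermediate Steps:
U(F) = 2*F
b = 10
Z(j) = 40/3 + j² (Z(j) = 3 + ((j² + j/(j + 2*j)) + 10) = 3 + ((j² + j/((3*j))) + 10) = 3 + ((j² + (1/(3*j))*j) + 10) = 3 + ((j² + ⅓) + 10) = 3 + ((⅓ + j²) + 10) = 3 + (31/3 + j²) = 40/3 + j²)
(-78 - 20)*Z(9) = (-78 - 20)*(40/3 + 9²) = -98*(40/3 + 81) = -98*283/3 = -27734/3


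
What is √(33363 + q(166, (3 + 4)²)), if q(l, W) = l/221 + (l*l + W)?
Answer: √2977774774/221 ≈ 246.92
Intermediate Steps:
q(l, W) = W + l² + l/221 (q(l, W) = l/221 + (l² + W) = l/221 + (W + l²) = W + l² + l/221)
√(33363 + q(166, (3 + 4)²)) = √(33363 + ((3 + 4)² + 166² + (1/221)*166)) = √(33363 + (7² + 27556 + 166/221)) = √(33363 + (49 + 27556 + 166/221)) = √(33363 + 6100871/221) = √(13474094/221) = √2977774774/221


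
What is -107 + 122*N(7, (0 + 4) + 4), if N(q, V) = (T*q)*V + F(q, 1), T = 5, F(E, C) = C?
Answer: 34175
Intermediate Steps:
N(q, V) = 1 + 5*V*q (N(q, V) = (5*q)*V + 1 = 5*V*q + 1 = 1 + 5*V*q)
-107 + 122*N(7, (0 + 4) + 4) = -107 + 122*(1 + 5*((0 + 4) + 4)*7) = -107 + 122*(1 + 5*(4 + 4)*7) = -107 + 122*(1 + 5*8*7) = -107 + 122*(1 + 280) = -107 + 122*281 = -107 + 34282 = 34175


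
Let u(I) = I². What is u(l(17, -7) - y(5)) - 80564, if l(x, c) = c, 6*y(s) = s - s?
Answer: -80515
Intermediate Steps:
y(s) = 0 (y(s) = (s - s)/6 = (⅙)*0 = 0)
u(l(17, -7) - y(5)) - 80564 = (-7 - 1*0)² - 80564 = (-7 + 0)² - 80564 = (-7)² - 80564 = 49 - 80564 = -80515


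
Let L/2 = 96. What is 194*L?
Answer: 37248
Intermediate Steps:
L = 192 (L = 2*96 = 192)
194*L = 194*192 = 37248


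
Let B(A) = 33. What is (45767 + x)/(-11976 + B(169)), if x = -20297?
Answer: -2830/1327 ≈ -2.1326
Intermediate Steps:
(45767 + x)/(-11976 + B(169)) = (45767 - 20297)/(-11976 + 33) = 25470/(-11943) = 25470*(-1/11943) = -2830/1327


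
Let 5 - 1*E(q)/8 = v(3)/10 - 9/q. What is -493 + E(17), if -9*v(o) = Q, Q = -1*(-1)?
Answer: -343237/765 ≈ -448.68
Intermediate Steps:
Q = 1
v(o) = -1/9 (v(o) = -1/9*1 = -1/9)
E(q) = 1804/45 + 72/q (E(q) = 40 - 8*(-1/9/10 - 9/q) = 40 - 8*(-1/9*1/10 - 9/q) = 40 - 8*(-1/90 - 9/q) = 40 + (4/45 + 72/q) = 1804/45 + 72/q)
-493 + E(17) = -493 + (1804/45 + 72/17) = -493 + 33908/765 = -343237/765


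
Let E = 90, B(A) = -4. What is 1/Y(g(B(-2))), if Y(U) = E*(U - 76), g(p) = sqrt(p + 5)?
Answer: -1/6750 ≈ -0.00014815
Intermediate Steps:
g(p) = sqrt(5 + p)
Y(U) = -6840 + 90*U (Y(U) = 90*(U - 76) = 90*(-76 + U) = -6840 + 90*U)
1/Y(g(B(-2))) = 1/(-6840 + 90*sqrt(5 - 4)) = 1/(-6840 + 90*sqrt(1)) = 1/(-6840 + 90*1) = 1/(-6840 + 90) = 1/(-6750) = -1/6750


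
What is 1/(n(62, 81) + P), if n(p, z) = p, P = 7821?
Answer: 1/7883 ≈ 0.00012686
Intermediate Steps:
1/(n(62, 81) + P) = 1/(62 + 7821) = 1/7883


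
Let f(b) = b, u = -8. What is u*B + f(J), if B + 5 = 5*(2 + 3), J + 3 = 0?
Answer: -163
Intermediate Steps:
J = -3 (J = -3 + 0 = -3)
B = 20 (B = -5 + 5*(2 + 3) = -5 + 5*5 = -5 + 25 = 20)
u*B + f(J) = -8*20 - 3 = -160 - 3 = -163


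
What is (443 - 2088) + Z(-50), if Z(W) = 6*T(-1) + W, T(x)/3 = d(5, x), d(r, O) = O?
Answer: -1713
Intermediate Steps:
T(x) = 3*x
Z(W) = -18 + W (Z(W) = 6*(3*(-1)) + W = 6*(-3) + W = -18 + W)
(443 - 2088) + Z(-50) = (443 - 2088) + (-18 - 50) = -1645 - 68 = -1713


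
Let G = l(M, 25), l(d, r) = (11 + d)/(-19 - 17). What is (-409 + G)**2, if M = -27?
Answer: 13520329/81 ≈ 1.6692e+5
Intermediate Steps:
l(d, r) = -11/36 - d/36 (l(d, r) = (11 + d)/(-36) = (11 + d)*(-1/36) = -11/36 - d/36)
G = 4/9 (G = -11/36 - 1/36*(-27) = -11/36 + 3/4 = 4/9 ≈ 0.44444)
(-409 + G)**2 = (-409 + 4/9)**2 = (-3677/9)**2 = 13520329/81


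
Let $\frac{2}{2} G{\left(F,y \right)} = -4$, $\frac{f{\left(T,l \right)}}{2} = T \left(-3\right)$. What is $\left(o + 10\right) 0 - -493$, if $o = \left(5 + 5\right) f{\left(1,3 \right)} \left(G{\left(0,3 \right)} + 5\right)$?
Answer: $493$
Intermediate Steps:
$f{\left(T,l \right)} = - 6 T$ ($f{\left(T,l \right)} = 2 T \left(-3\right) = 2 \left(- 3 T\right) = - 6 T$)
$G{\left(F,y \right)} = -4$
$o = -60$ ($o = \left(5 + 5\right) \left(\left(-6\right) 1\right) \left(-4 + 5\right) = 10 \left(-6\right) 1 = \left(-60\right) 1 = -60$)
$\left(o + 10\right) 0 - -493 = \left(-60 + 10\right) 0 - -493 = \left(-50\right) 0 + 493 = 0 + 493 = 493$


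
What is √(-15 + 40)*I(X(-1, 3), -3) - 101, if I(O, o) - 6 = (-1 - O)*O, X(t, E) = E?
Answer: -131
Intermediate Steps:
I(O, o) = 6 + O*(-1 - O) (I(O, o) = 6 + (-1 - O)*O = 6 + O*(-1 - O))
√(-15 + 40)*I(X(-1, 3), -3) - 101 = √(-15 + 40)*(6 - 1*3 - 1*3²) - 101 = √25*(6 - 3 - 1*9) - 101 = 5*(6 - 3 - 9) - 101 = 5*(-6) - 101 = -30 - 101 = -131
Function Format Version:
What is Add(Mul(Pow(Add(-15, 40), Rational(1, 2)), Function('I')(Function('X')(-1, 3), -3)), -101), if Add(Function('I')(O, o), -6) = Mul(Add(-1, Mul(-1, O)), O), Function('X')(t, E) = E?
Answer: -131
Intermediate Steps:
Function('I')(O, o) = Add(6, Mul(O, Add(-1, Mul(-1, O)))) (Function('I')(O, o) = Add(6, Mul(Add(-1, Mul(-1, O)), O)) = Add(6, Mul(O, Add(-1, Mul(-1, O)))))
Add(Mul(Pow(Add(-15, 40), Rational(1, 2)), Function('I')(Function('X')(-1, 3), -3)), -101) = Add(Mul(Pow(Add(-15, 40), Rational(1, 2)), Add(6, Mul(-1, 3), Mul(-1, Pow(3, 2)))), -101) = Add(Mul(Pow(25, Rational(1, 2)), Add(6, -3, Mul(-1, 9))), -101) = Add(Mul(5, Add(6, -3, -9)), -101) = Add(Mul(5, -6), -101) = Add(-30, -101) = -131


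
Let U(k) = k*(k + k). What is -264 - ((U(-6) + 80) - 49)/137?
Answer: -36271/137 ≈ -264.75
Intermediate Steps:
U(k) = 2*k² (U(k) = k*(2*k) = 2*k²)
-264 - ((U(-6) + 80) - 49)/137 = -264 - ((2*(-6)² + 80) - 49)/137 = -264 - ((2*36 + 80) - 49)/137 = -264 - ((72 + 80) - 49)/137 = -264 - (152 - 49)/137 = -264 - 103/137 = -36271/137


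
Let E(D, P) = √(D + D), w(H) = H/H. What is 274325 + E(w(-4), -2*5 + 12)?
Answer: 274325 + √2 ≈ 2.7433e+5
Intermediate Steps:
w(H) = 1
E(D, P) = √2*√D (E(D, P) = √(2*D) = √2*√D)
274325 + E(w(-4), -2*5 + 12) = 274325 + √2*√1 = 274325 + √2*1 = 274325 + √2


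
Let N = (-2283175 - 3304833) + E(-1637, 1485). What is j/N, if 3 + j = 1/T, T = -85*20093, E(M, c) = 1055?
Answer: 5123716/9541984963465 ≈ 5.3697e-7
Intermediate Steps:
T = -1707905
N = -5586953 (N = (-2283175 - 3304833) + 1055 = -5588008 + 1055 = -5586953)
j = -5123716/1707905 (j = -3 + 1/(-1707905) = -3 - 1/1707905 = -5123716/1707905 ≈ -3.0000)
j/N = -5123716/1707905/(-5586953) = -5123716/1707905*(-1/5586953) = 5123716/9541984963465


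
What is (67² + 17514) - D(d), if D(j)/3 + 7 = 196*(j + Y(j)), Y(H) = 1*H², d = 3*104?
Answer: -57399704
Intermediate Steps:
d = 312
Y(H) = H²
D(j) = -21 + 588*j + 588*j² (D(j) = -21 + 3*(196*(j + j²)) = -21 + 3*(196*j + 196*j²) = -21 + (588*j + 588*j²) = -21 + 588*j + 588*j²)
(67² + 17514) - D(d) = (67² + 17514) - (-21 + 588*312 + 588*312²) = (4489 + 17514) - (-21 + 183456 + 588*97344) = 22003 - (-21 + 183456 + 57238272) = 22003 - 1*57421707 = 22003 - 57421707 = -57399704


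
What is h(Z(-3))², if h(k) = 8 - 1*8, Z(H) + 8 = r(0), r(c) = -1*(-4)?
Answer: 0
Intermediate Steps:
r(c) = 4
Z(H) = -4 (Z(H) = -8 + 4 = -4)
h(k) = 0 (h(k) = 8 - 8 = 0)
h(Z(-3))² = 0² = 0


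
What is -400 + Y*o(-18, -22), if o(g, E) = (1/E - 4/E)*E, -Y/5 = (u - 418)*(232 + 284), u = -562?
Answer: -7585600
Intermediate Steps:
Y = 2528400 (Y = -5*(-562 - 418)*(232 + 284) = -(-4900)*516 = -5*(-505680) = 2528400)
o(g, E) = -3 (o(g, E) = (1/E - 4/E)*E = (-3/E)*E = -3)
-400 + Y*o(-18, -22) = -400 + 2528400*(-3) = -400 - 7585200 = -7585600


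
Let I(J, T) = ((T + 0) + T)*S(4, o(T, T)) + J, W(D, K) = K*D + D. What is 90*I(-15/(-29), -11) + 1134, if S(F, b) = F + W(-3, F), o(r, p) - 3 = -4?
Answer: 665856/29 ≈ 22961.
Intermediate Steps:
o(r, p) = -1 (o(r, p) = 3 - 4 = -1)
W(D, K) = D + D*K (W(D, K) = D*K + D = D + D*K)
S(F, b) = -3 - 2*F (S(F, b) = F - 3*(1 + F) = F + (-3 - 3*F) = -3 - 2*F)
I(J, T) = J - 22*T (I(J, T) = ((T + 0) + T)*(-3 - 2*4) + J = (T + T)*(-3 - 8) + J = (2*T)*(-11) + J = -22*T + J = J - 22*T)
90*I(-15/(-29), -11) + 1134 = 90*(-15/(-29) - 22*(-11)) + 1134 = 90*(-15*(-1/29) + 242) + 1134 = 90*(15/29 + 242) + 1134 = 90*(7033/29) + 1134 = 632970/29 + 1134 = 665856/29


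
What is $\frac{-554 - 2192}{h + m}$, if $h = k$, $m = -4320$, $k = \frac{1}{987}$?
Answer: $\frac{2710302}{4263839} \approx 0.63565$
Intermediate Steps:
$k = \frac{1}{987} \approx 0.0010132$
$h = \frac{1}{987} \approx 0.0010132$
$\frac{-554 - 2192}{h + m} = \frac{-554 - 2192}{\frac{1}{987} - 4320} = - \frac{2746}{- \frac{4263839}{987}} = \left(-2746\right) \left(- \frac{987}{4263839}\right) = \frac{2710302}{4263839}$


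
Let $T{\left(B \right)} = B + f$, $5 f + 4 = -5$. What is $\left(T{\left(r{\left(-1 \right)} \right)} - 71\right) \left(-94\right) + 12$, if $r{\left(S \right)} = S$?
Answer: $\frac{34746}{5} \approx 6949.2$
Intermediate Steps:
$f = - \frac{9}{5}$ ($f = - \frac{4}{5} + \frac{1}{5} \left(-5\right) = - \frac{4}{5} - 1 = - \frac{9}{5} \approx -1.8$)
$T{\left(B \right)} = - \frac{9}{5} + B$ ($T{\left(B \right)} = B - \frac{9}{5} = - \frac{9}{5} + B$)
$\left(T{\left(r{\left(-1 \right)} \right)} - 71\right) \left(-94\right) + 12 = \left(\left(- \frac{9}{5} - 1\right) - 71\right) \left(-94\right) + 12 = \left(- \frac{14}{5} - 71\right) \left(-94\right) + 12 = \left(- \frac{369}{5}\right) \left(-94\right) + 12 = \frac{34686}{5} + 12 = \frac{34746}{5}$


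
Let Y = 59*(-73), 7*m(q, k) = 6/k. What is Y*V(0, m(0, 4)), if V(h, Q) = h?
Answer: 0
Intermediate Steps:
m(q, k) = 6/(7*k) (m(q, k) = (6/k)/7 = 6/(7*k))
Y = -4307
Y*V(0, m(0, 4)) = -4307*0 = 0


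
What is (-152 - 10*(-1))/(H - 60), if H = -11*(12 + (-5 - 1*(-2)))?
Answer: 142/159 ≈ 0.89308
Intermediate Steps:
H = -99 (H = -11*(12 + (-5 + 2)) = -11*(12 - 3) = -11*9 = -99)
(-152 - 10*(-1))/(H - 60) = (-152 - 10*(-1))/(-99 - 60) = (-152 + 10)/(-159) = -142*(-1/159) = 142/159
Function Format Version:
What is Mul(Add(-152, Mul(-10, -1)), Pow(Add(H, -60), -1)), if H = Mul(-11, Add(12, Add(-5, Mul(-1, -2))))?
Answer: Rational(142, 159) ≈ 0.89308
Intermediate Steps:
H = -99 (H = Mul(-11, Add(12, Add(-5, 2))) = Mul(-11, Add(12, -3)) = Mul(-11, 9) = -99)
Mul(Add(-152, Mul(-10, -1)), Pow(Add(H, -60), -1)) = Mul(Add(-152, Mul(-10, -1)), Pow(Add(-99, -60), -1)) = Mul(Add(-152, 10), Pow(-159, -1)) = Mul(-142, Rational(-1, 159)) = Rational(142, 159)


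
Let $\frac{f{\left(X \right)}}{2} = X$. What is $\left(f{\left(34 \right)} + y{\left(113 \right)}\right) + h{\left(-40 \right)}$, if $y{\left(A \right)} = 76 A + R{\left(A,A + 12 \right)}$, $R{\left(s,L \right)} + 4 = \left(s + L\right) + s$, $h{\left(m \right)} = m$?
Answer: $8963$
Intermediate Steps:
$R{\left(s,L \right)} = -4 + L + 2 s$ ($R{\left(s,L \right)} = -4 + \left(\left(s + L\right) + s\right) = -4 + \left(\left(L + s\right) + s\right) = -4 + \left(L + 2 s\right) = -4 + L + 2 s$)
$f{\left(X \right)} = 2 X$
$y{\left(A \right)} = 8 + 79 A$ ($y{\left(A \right)} = 76 A + \left(-4 + \left(A + 12\right) + 2 A\right) = 76 A + \left(-4 + \left(12 + A\right) + 2 A\right) = 76 A + \left(8 + 3 A\right) = 8 + 79 A$)
$\left(f{\left(34 \right)} + y{\left(113 \right)}\right) + h{\left(-40 \right)} = \left(2 \cdot 34 + \left(8 + 79 \cdot 113\right)\right) - 40 = \left(68 + \left(8 + 8927\right)\right) - 40 = \left(68 + 8935\right) - 40 = 9003 - 40 = 8963$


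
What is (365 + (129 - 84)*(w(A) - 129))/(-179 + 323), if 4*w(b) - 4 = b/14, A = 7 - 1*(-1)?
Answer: -4715/126 ≈ -37.421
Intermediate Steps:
A = 8 (A = 7 + 1 = 8)
w(b) = 1 + b/56 (w(b) = 1 + (b/14)/4 = 1 + b/56)
(365 + (129 - 84)*(w(A) - 129))/(-179 + 323) = (365 + (129 - 84)*((1 + (1/56)*8) - 129))/(-179 + 323) = (365 + 45*((1 + ⅐) - 129))/144 = (365 + 45*(8/7 - 129))*(1/144) = (365 + 45*(-895/7))*(1/144) = (365 - 40275/7)*(1/144) = -37720/7*1/144 = -4715/126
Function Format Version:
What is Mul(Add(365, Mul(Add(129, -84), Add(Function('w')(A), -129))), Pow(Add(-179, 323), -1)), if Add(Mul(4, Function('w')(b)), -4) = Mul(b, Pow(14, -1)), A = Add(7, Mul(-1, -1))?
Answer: Rational(-4715, 126) ≈ -37.421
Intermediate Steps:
A = 8 (A = Add(7, 1) = 8)
Function('w')(b) = Add(1, Mul(Rational(1, 56), b)) (Function('w')(b) = Add(1, Mul(Rational(1, 4), Mul(b, Pow(14, -1)))) = Add(1, Mul(Rational(1, 4), Mul(b, Rational(1, 14)))) = Add(1, Mul(Rational(1, 4), Mul(Rational(1, 14), b))) = Add(1, Mul(Rational(1, 56), b)))
Mul(Add(365, Mul(Add(129, -84), Add(Function('w')(A), -129))), Pow(Add(-179, 323), -1)) = Mul(Add(365, Mul(Add(129, -84), Add(Add(1, Mul(Rational(1, 56), 8)), -129))), Pow(Add(-179, 323), -1)) = Mul(Add(365, Mul(45, Add(Add(1, Rational(1, 7)), -129))), Pow(144, -1)) = Mul(Add(365, Mul(45, Add(Rational(8, 7), -129))), Rational(1, 144)) = Mul(Add(365, Mul(45, Rational(-895, 7))), Rational(1, 144)) = Mul(Add(365, Rational(-40275, 7)), Rational(1, 144)) = Mul(Rational(-37720, 7), Rational(1, 144)) = Rational(-4715, 126)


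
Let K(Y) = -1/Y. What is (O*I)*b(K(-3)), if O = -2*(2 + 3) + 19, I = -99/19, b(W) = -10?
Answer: 8910/19 ≈ 468.95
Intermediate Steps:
I = -99/19 (I = -99*1/19 = -99/19 ≈ -5.2105)
O = 9 (O = -2*5 + 19 = -10 + 19 = 9)
(O*I)*b(K(-3)) = (9*(-99/19))*(-10) = -891/19*(-10) = 8910/19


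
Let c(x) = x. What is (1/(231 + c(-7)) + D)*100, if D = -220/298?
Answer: -612275/8344 ≈ -73.379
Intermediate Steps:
D = -110/149 (D = -220*1/298 = -110/149 ≈ -0.73825)
(1/(231 + c(-7)) + D)*100 = (1/(231 - 7) - 110/149)*100 = (1/224 - 110/149)*100 = -24491/33376*100 = -612275/8344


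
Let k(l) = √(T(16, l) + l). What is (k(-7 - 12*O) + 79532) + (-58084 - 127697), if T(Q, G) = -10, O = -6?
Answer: -106249 + √55 ≈ -1.0624e+5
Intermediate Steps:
k(l) = √(-10 + l)
(k(-7 - 12*O) + 79532) + (-58084 - 127697) = (√(-10 + (-7 - 12*(-6))) + 79532) + (-58084 - 127697) = (√(-10 + (-7 + 72)) + 79532) - 185781 = (√(-10 + 65) + 79532) - 185781 = (√55 + 79532) - 185781 = (79532 + √55) - 185781 = -106249 + √55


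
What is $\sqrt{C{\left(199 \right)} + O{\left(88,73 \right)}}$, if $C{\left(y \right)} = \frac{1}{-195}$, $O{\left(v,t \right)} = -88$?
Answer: $\frac{131 i \sqrt{195}}{195} \approx 9.3811 i$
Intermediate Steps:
$C{\left(y \right)} = - \frac{1}{195}$
$\sqrt{C{\left(199 \right)} + O{\left(88,73 \right)}} = \sqrt{- \frac{1}{195} - 88} = \sqrt{- \frac{17161}{195}} = \frac{131 i \sqrt{195}}{195}$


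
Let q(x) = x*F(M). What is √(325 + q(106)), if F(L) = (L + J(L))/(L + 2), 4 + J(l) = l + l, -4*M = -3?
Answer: √31163/11 ≈ 16.048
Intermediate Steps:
M = ¾ (M = -¼*(-3) = ¾ ≈ 0.75000)
J(l) = -4 + 2*l (J(l) = -4 + (l + l) = -4 + 2*l)
F(L) = (-4 + 3*L)/(2 + L) (F(L) = (L + (-4 + 2*L))/(L + 2) = (-4 + 3*L)/(2 + L))
q(x) = -7*x/11 (q(x) = x*((-4 + 3*(¾))/(2 + ¾)) = x*((-4 + 9/4)/(11/4)) = x*((4/11)*(-7/4)) = x*(-7/11) = -7*x/11)
√(325 + q(106)) = √(325 - 7/11*106) = √(325 - 742/11) = √(2833/11) = √31163/11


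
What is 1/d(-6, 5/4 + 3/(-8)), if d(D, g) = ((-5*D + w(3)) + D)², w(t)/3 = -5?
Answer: 1/81 ≈ 0.012346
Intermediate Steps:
w(t) = -15 (w(t) = 3*(-5) = -15)
d(D, g) = (-15 - 4*D)² (d(D, g) = ((-5*D - 15) + D)² = ((-15 - 5*D) + D)² = (-15 - 4*D)²)
1/d(-6, 5/4 + 3/(-8)) = 1/((15 + 4*(-6))²) = 1/((15 - 24)²) = 1/((-9)²) = 1/81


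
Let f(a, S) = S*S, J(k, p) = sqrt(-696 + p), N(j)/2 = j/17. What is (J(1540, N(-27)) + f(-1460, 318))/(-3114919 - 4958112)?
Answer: -101124/8073031 - I*sqrt(202062)/137241527 ≈ -0.012526 - 3.2753e-6*I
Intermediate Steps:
N(j) = 2*j/17 (N(j) = 2*(j/17) = 2*j/17)
f(a, S) = S**2
(J(1540, N(-27)) + f(-1460, 318))/(-3114919 - 4958112) = (sqrt(-696 + (2/17)*(-27)) + 318**2)/(-3114919 - 4958112) = (sqrt(-696 - 54/17) + 101124)/(-8073031) = (sqrt(-11886/17) + 101124)*(-1/8073031) = (I*sqrt(202062)/17 + 101124)*(-1/8073031) = (101124 + I*sqrt(202062)/17)*(-1/8073031) = -101124/8073031 - I*sqrt(202062)/137241527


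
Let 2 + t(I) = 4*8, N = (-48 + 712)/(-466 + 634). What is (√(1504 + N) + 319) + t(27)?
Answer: 349 + √665007/21 ≈ 387.83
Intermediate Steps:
N = 83/21 (N = 664/168 = 664*(1/168) = 83/21 ≈ 3.9524)
t(I) = 30 (t(I) = -2 + 4*8 = -2 + 32 = 30)
(√(1504 + N) + 319) + t(27) = (√(1504 + 83/21) + 319) + 30 = (√(31667/21) + 319) + 30 = (√665007/21 + 319) + 30 = (319 + √665007/21) + 30 = 349 + √665007/21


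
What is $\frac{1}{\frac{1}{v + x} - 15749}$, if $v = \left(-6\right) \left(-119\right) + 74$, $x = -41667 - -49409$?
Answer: $- \frac{8530}{134338969} \approx -6.3496 \cdot 10^{-5}$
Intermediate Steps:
$x = 7742$ ($x = -41667 + 49409 = 7742$)
$v = 788$ ($v = 714 + 74 = 788$)
$\frac{1}{\frac{1}{v + x} - 15749} = \frac{1}{\frac{1}{788 + 7742} - 15749} = \frac{1}{\frac{1}{8530} - 15749} = \frac{1}{- \frac{134338969}{8530}} = - \frac{8530}{134338969}$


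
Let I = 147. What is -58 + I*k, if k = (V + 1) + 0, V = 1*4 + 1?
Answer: 824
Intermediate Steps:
V = 5 (V = 4 + 1 = 5)
k = 6 (k = (5 + 1) + 0 = 6 + 0 = 6)
-58 + I*k = -58 + 147*6 = -58 + 882 = 824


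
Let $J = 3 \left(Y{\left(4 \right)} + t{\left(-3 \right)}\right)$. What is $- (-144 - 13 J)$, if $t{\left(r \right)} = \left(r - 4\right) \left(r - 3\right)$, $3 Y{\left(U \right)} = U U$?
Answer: $1990$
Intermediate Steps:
$Y{\left(U \right)} = \frac{U^{2}}{3}$ ($Y{\left(U \right)} = \frac{U U}{3} = \frac{U^{2}}{3}$)
$t{\left(r \right)} = \left(-4 + r\right) \left(-3 + r\right)$
$J = 142$ ($J = 3 \left(\frac{4^{2}}{3} + \left(12 + \left(-3\right)^{2} - -21\right)\right) = 3 \left(\frac{1}{3} \cdot 16 + \left(12 + 9 + 21\right)\right) = 3 \left(\frac{16}{3} + 42\right) = 3 \cdot \frac{142}{3} = 142$)
$- (-144 - 13 J) = - (-144 - 1846) = \left(-1\right) \left(-1990\right) = 1990$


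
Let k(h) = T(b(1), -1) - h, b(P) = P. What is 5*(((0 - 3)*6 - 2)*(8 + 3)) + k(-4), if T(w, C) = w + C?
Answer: -1096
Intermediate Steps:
T(w, C) = C + w
k(h) = -h (k(h) = (-1 + 1) - h = 0 - h = -h)
5*(((0 - 3)*6 - 2)*(8 + 3)) + k(-4) = 5*(((0 - 3)*6 - 2)*(8 + 3)) - 1*(-4) = 5*((-3*6 - 2)*11) + 4 = 5*((-18 - 2)*11) + 4 = 5*(-20*11) + 4 = 5*(-220) + 4 = -1100 + 4 = -1096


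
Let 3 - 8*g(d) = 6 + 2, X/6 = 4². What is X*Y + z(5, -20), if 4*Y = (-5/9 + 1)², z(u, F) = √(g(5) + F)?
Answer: 128/27 + I*√330/4 ≈ 4.7407 + 4.5415*I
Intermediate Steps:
X = 96 (X = 6*4² = 6*16 = 96)
g(d) = -5/8 (g(d) = 3/8 - (6 + 2)/8 = 3/8 - ⅛*8 = 3/8 - 1 = -5/8)
z(u, F) = √(-5/8 + F)
Y = 4/81 (Y = (-5/9 + 1)²/4 = (4/9)²/4 = (¼)*(16/81) = 4/81 ≈ 0.049383)
X*Y + z(5, -20) = 96*(4/81) + √(-10 + 16*(-20))/4 = 128/27 + √(-10 - 320)/4 = 128/27 + √(-330)/4 = 128/27 + (I*√330)/4 = 128/27 + I*√330/4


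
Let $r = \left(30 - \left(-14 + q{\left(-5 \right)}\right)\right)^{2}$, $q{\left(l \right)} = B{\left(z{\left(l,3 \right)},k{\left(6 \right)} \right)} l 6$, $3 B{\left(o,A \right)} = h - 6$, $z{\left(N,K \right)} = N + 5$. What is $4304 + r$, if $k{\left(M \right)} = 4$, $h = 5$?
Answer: $5460$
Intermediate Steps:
$z{\left(N,K \right)} = 5 + N$
$B{\left(o,A \right)} = - \frac{1}{3}$ ($B{\left(o,A \right)} = \frac{5 - 6}{3} = \frac{1}{3} \left(-1\right) = - \frac{1}{3}$)
$q{\left(l \right)} = - 2 l$ ($q{\left(l \right)} = - \frac{l}{3} \cdot 6 = - 2 l$)
$r = 1156$ ($r = \left(30 + \left(14 - \left(-2\right) \left(-5\right)\right)\right)^{2} = \left(30 + \left(14 - 10\right)\right)^{2} = \left(30 + 4\right)^{2} = 34^{2} = 1156$)
$4304 + r = 4304 + 1156 = 5460$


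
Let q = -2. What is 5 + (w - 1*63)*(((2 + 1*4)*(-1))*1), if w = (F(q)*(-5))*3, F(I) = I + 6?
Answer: 743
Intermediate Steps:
F(I) = 6 + I
w = -60 (w = ((6 - 2)*(-5))*3 = (4*(-5))*3 = -20*3 = -60)
5 + (w - 1*63)*(((2 + 1*4)*(-1))*1) = 5 + (-60 - 1*63)*(((2 + 1*4)*(-1))*1) = 5 + (-60 - 63)*(((2 + 4)*(-1))*1) = 5 - 123*6*(-1) = 5 - (-738) = 5 - 123*(-6) = 5 + 738 = 743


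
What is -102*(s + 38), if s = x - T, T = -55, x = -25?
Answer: -6936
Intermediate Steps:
s = 30 (s = -25 - 1*(-55) = -25 + 55 = 30)
-102*(s + 38) = -102*(30 + 38) = -102*68 = -6936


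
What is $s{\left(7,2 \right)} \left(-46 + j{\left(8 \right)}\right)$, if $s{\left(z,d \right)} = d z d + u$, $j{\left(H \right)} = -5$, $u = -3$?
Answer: $-1275$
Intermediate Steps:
$s{\left(z,d \right)} = -3 + z d^{2}$ ($s{\left(z,d \right)} = d z d - 3 = z d^{2} - 3 = -3 + z d^{2}$)
$s{\left(7,2 \right)} \left(-46 + j{\left(8 \right)}\right) = \left(-3 + 7 \cdot 2^{2}\right) \left(-46 - 5\right) = \left(-3 + 7 \cdot 4\right) \left(-51\right) = \left(-3 + 28\right) \left(-51\right) = 25 \left(-51\right) = -1275$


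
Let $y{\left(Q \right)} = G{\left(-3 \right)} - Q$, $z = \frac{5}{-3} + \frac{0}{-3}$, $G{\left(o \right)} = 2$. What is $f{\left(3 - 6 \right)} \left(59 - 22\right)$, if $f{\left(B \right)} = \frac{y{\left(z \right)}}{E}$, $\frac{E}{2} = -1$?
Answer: $- \frac{407}{6} \approx -67.833$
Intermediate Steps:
$E = -2$ ($E = 2 \left(-1\right) = -2$)
$z = - \frac{5}{3}$ ($z = 5 \left(- \frac{1}{3}\right) + 0 \left(- \frac{1}{3}\right) = - \frac{5}{3} + 0 = - \frac{5}{3} \approx -1.6667$)
$y{\left(Q \right)} = 2 - Q$
$f{\left(B \right)} = - \frac{11}{6}$ ($f{\left(B \right)} = \frac{2 - - \frac{5}{3}}{-2} = \left(2 + \frac{5}{3}\right) \left(- \frac{1}{2}\right) = \frac{11}{3} \left(- \frac{1}{2}\right) = - \frac{11}{6}$)
$f{\left(3 - 6 \right)} \left(59 - 22\right) = - \frac{11 \left(59 - 22\right)}{6} = \left(- \frac{11}{6}\right) 37 = - \frac{407}{6}$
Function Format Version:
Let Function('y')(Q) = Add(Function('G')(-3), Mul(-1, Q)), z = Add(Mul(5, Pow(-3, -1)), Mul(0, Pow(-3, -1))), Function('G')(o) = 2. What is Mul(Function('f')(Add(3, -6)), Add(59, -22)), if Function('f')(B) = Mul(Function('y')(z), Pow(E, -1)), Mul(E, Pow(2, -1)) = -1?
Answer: Rational(-407, 6) ≈ -67.833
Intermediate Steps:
E = -2 (E = Mul(2, -1) = -2)
z = Rational(-5, 3) (z = Add(Mul(5, Rational(-1, 3)), Mul(0, Rational(-1, 3))) = Add(Rational(-5, 3), 0) = Rational(-5, 3) ≈ -1.6667)
Function('y')(Q) = Add(2, Mul(-1, Q))
Function('f')(B) = Rational(-11, 6) (Function('f')(B) = Mul(Add(2, Mul(-1, Rational(-5, 3))), Pow(-2, -1)) = Mul(Add(2, Rational(5, 3)), Rational(-1, 2)) = Mul(Rational(11, 3), Rational(-1, 2)) = Rational(-11, 6))
Mul(Function('f')(Add(3, -6)), Add(59, -22)) = Mul(Rational(-11, 6), Add(59, -22)) = Mul(Rational(-11, 6), 37) = Rational(-407, 6)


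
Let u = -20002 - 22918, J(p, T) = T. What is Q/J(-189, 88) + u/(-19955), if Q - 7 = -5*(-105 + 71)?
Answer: 1461799/351208 ≈ 4.1622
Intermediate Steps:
Q = 177 (Q = 7 - 5*(-105 + 71) = 7 - 5*(-34) = 7 + 170 = 177)
u = -42920
Q/J(-189, 88) + u/(-19955) = 177/88 - 42920/(-19955) = 177*(1/88) - 42920*(-1/19955) = 177/88 + 8584/3991 = 1461799/351208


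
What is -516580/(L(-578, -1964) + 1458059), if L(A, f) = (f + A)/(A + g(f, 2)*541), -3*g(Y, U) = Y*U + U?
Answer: -548151303280/1547169730031 ≈ -0.35429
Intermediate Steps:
g(Y, U) = -U/3 - U*Y/3 (g(Y, U) = -(Y*U + U)/3 = -(U*Y + U)/3 = -(U + U*Y)/3 = -U/3 - U*Y/3)
L(A, f) = (A + f)/(-1082/3 + A - 1082*f/3) (L(A, f) = (f + A)/(A - 1/3*2*(1 + f)*541) = (A + f)/(A + (-2/3 - 2*f/3)*541) = (A + f)/(A + (-1082/3 - 1082*f/3)) = (A + f)/(-1082/3 + A - 1082*f/3))
-516580/(L(-578, -1964) + 1458059) = -516580/(3*(-578 - 1964)/(-1082 - 1082*(-1964) + 3*(-578)) + 1458059) = -516580/(3*(-2542)/(-1082 + 2125048 - 1734) + 1458059) = -516580/(3*(-2542)/2122232 + 1458059) = -516580/(3*(1/2122232)*(-2542) + 1458059) = -516580/(-3813/1061116 + 1458059) = -516580/1547169730031/1061116 = -516580*1061116/1547169730031 = -548151303280/1547169730031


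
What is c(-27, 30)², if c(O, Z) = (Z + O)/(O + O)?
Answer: 1/324 ≈ 0.0030864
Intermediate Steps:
c(O, Z) = (O + Z)/(2*O) (c(O, Z) = (O + Z)/((2*O)) = (O + Z)*(1/(2*O)) = (O + Z)/(2*O))
c(-27, 30)² = ((½)*(-27 + 30)/(-27))² = ((½)*(-1/27)*3)² = (-1/18)² = 1/324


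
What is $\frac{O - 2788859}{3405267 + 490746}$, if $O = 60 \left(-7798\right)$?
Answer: $- \frac{3256739}{3896013} \approx -0.83592$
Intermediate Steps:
$O = -467880$
$\frac{O - 2788859}{3405267 + 490746} = \frac{-467880 - 2788859}{3405267 + 490746} = - \frac{3256739}{3896013}$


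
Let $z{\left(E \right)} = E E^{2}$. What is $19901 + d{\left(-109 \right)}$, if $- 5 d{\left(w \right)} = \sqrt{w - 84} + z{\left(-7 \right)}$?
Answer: $\frac{99848}{5} - \frac{i \sqrt{193}}{5} \approx 19970.0 - 2.7785 i$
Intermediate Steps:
$z{\left(E \right)} = E^{3}$
$d{\left(w \right)} = \frac{343}{5} - \frac{\sqrt{-84 + w}}{5}$ ($d{\left(w \right)} = - \frac{\sqrt{w - 84} + \left(-7\right)^{3}}{5} = - \frac{\sqrt{-84 + w} - 343}{5} = - \frac{-343 + \sqrt{-84 + w}}{5} = \frac{343}{5} - \frac{\sqrt{-84 + w}}{5}$)
$19901 + d{\left(-109 \right)} = 19901 + \left(\frac{343}{5} - \frac{\sqrt{-84 - 109}}{5}\right) = 19901 + \left(\frac{343}{5} - \frac{\sqrt{-193}}{5}\right) = 19901 + \left(\frac{343}{5} - \frac{i \sqrt{193}}{5}\right) = \frac{99848}{5} - \frac{i \sqrt{193}}{5}$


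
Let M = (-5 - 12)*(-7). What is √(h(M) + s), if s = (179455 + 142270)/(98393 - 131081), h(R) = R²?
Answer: √105004080761/2724 ≈ 118.96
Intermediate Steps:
M = 119 (M = -17*(-7) = 119)
s = -321725/32688 (s = 321725/(-32688) = 321725*(-1/32688) = -321725/32688 ≈ -9.8423)
√(h(M) + s) = √(119² - 321725/32688) = √(14161 - 321725/32688) = √(462573043/32688) = √105004080761/2724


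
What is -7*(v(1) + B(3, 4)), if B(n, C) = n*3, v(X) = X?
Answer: -70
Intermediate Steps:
B(n, C) = 3*n
-7*(v(1) + B(3, 4)) = -7*(1 + 3*3) = -7*(1 + 9) = -7*10 = -70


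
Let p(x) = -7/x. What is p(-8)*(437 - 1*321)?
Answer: 203/2 ≈ 101.50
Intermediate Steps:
p(-8)*(437 - 1*321) = (-7/(-8))*(437 - 1*321) = (-7*(-1/8))*(437 - 321) = (7/8)*116 = 203/2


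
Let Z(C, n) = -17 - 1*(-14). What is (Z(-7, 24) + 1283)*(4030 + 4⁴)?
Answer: 5486080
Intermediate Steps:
Z(C, n) = -3 (Z(C, n) = -17 + 14 = -3)
(Z(-7, 24) + 1283)*(4030 + 4⁴) = (-3 + 1283)*(4030 + 4⁴) = 1280*(4030 + 256) = 1280*4286 = 5486080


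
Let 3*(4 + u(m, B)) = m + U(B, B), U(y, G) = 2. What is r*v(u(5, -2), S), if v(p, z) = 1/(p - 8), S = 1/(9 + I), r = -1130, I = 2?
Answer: 3390/29 ≈ 116.90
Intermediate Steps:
u(m, B) = -10/3 + m/3 (u(m, B) = -4 + (m + 2)/3 = -4 + (2 + m)/3 = -4 + (2/3 + m/3) = -10/3 + m/3)
S = 1/11 (S = 1/(9 + 2) = 1/11 ≈ 0.090909)
v(p, z) = 1/(-8 + p)
r*v(u(5, -2), S) = -1130/(-8 + (-10/3 + (1/3)*5)) = -1130/(-8 + (-10/3 + 5/3)) = -1130/(-8 - 5/3) = -1130/(-29/3) = -1130*(-3/29) = 3390/29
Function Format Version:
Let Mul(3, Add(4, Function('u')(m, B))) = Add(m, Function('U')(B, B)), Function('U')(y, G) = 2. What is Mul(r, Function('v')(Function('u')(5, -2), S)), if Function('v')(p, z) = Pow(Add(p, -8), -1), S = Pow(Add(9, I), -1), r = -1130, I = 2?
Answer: Rational(3390, 29) ≈ 116.90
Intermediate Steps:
Function('u')(m, B) = Add(Rational(-10, 3), Mul(Rational(1, 3), m)) (Function('u')(m, B) = Add(-4, Mul(Rational(1, 3), Add(m, 2))) = Add(-4, Mul(Rational(1, 3), Add(2, m))) = Add(-4, Add(Rational(2, 3), Mul(Rational(1, 3), m))) = Add(Rational(-10, 3), Mul(Rational(1, 3), m)))
S = Rational(1, 11) (S = Pow(Add(9, 2), -1) = Pow(11, -1) = Rational(1, 11) ≈ 0.090909)
Function('v')(p, z) = Pow(Add(-8, p), -1)
Mul(r, Function('v')(Function('u')(5, -2), S)) = Mul(-1130, Pow(Add(-8, Add(Rational(-10, 3), Mul(Rational(1, 3), 5))), -1)) = Mul(-1130, Pow(Add(-8, Add(Rational(-10, 3), Rational(5, 3))), -1)) = Mul(-1130, Pow(Add(-8, Rational(-5, 3)), -1)) = Mul(-1130, Pow(Rational(-29, 3), -1)) = Mul(-1130, Rational(-3, 29)) = Rational(3390, 29)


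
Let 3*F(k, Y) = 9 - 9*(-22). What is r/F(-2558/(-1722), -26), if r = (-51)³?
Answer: -44217/23 ≈ -1922.5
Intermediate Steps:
F(k, Y) = 69 (F(k, Y) = (9 - 9*(-22))/3 = (9 + 198)/3 = (⅓)*207 = 69)
r = -132651
r/F(-2558/(-1722), -26) = -132651/69 = -132651*1/69 = -44217/23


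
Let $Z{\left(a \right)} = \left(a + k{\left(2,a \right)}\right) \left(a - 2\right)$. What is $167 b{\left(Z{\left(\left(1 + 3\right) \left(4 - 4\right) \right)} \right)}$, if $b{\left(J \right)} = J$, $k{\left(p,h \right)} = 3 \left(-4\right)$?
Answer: $4008$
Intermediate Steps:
$k{\left(p,h \right)} = -12$
$Z{\left(a \right)} = \left(-12 + a\right) \left(-2 + a\right)$ ($Z{\left(a \right)} = \left(a - 12\right) \left(a - 2\right) = \left(-12 + a\right) \left(-2 + a\right)$)
$167 b{\left(Z{\left(\left(1 + 3\right) \left(4 - 4\right) \right)} \right)} = 167 \left(24 + \left(\left(1 + 3\right) \left(4 - 4\right)\right)^{2} - 14 \left(1 + 3\right) \left(4 - 4\right)\right) = 167 \left(24 + \left(4 \cdot 0\right)^{2} - 14 \cdot 4 \cdot 0\right) = 167 \left(24 + 0^{2} - 0\right) = 167 \left(24 + 0 + 0\right) = 167 \cdot 24 = 4008$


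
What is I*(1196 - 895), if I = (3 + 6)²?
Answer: 24381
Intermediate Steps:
I = 81 (I = 9² = 81)
I*(1196 - 895) = 81*(1196 - 895) = 81*301 = 24381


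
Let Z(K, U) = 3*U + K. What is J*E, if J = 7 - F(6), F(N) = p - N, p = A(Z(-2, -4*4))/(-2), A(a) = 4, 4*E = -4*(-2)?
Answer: 30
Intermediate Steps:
Z(K, U) = K + 3*U
E = 2 (E = (-4*(-2))/4 = (¼)*8 = 2)
p = -2 (p = 4/(-2) = 4*(-½) = -2)
F(N) = -2 - N
J = 15 (J = 7 - (-2 - 1*6) = 7 - (-2 - 6) = 7 - 1*(-8) = 7 + 8 = 15)
J*E = 15*2 = 30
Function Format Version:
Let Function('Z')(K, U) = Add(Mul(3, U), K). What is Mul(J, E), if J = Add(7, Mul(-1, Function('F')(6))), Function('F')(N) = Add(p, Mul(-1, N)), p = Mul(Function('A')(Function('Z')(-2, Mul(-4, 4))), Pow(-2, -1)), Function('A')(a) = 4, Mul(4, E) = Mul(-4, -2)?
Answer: 30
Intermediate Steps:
Function('Z')(K, U) = Add(K, Mul(3, U))
E = 2 (E = Mul(Rational(1, 4), Mul(-4, -2)) = Mul(Rational(1, 4), 8) = 2)
p = -2 (p = Mul(4, Pow(-2, -1)) = Mul(4, Rational(-1, 2)) = -2)
Function('F')(N) = Add(-2, Mul(-1, N))
J = 15 (J = Add(7, Mul(-1, Add(-2, Mul(-1, 6)))) = Add(7, Mul(-1, Add(-2, -6))) = Add(7, Mul(-1, -8)) = Add(7, 8) = 15)
Mul(J, E) = Mul(15, 2) = 30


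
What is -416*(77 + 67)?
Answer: -59904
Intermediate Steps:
-416*(77 + 67) = -416*144 = -59904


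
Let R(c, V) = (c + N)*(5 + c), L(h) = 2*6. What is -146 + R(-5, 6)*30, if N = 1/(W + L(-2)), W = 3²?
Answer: -146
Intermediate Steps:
L(h) = 12
W = 9
N = 1/21 (N = 1/(9 + 12) = 1/21 ≈ 0.047619)
R(c, V) = (5 + c)*(1/21 + c) (R(c, V) = (c + 1/21)*(5 + c) = (1/21 + c)*(5 + c) = (5 + c)*(1/21 + c))
-146 + R(-5, 6)*30 = -146 + (5/21 + (-5)² + (106/21)*(-5))*30 = -146 + (5/21 + 25 - 530/21)*30 = -146 + 0*30 = -146 + 0 = -146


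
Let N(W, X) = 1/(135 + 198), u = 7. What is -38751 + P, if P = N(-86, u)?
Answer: -12904082/333 ≈ -38751.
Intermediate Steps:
N(W, X) = 1/333
P = 1/333 ≈ 0.0030030
-38751 + P = -38751 + 1/333 = -12904082/333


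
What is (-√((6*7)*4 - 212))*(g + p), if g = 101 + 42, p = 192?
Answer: -670*I*√11 ≈ -2222.1*I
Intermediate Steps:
g = 143
(-√((6*7)*4 - 212))*(g + p) = (-√((6*7)*4 - 212))*(143 + 192) = -√(42*4 - 212)*335 = -√(168 - 212)*335 = -√(-44)*335 = -2*I*√11*335 = -670*I*√11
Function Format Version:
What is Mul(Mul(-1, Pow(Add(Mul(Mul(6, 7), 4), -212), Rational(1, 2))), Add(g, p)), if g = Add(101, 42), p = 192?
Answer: Mul(-670, I, Pow(11, Rational(1, 2))) ≈ Mul(-2222.1, I)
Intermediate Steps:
g = 143
Mul(Mul(-1, Pow(Add(Mul(Mul(6, 7), 4), -212), Rational(1, 2))), Add(g, p)) = Mul(Mul(-1, Pow(Add(Mul(Mul(6, 7), 4), -212), Rational(1, 2))), Add(143, 192)) = Mul(Mul(-1, Pow(Add(Mul(42, 4), -212), Rational(1, 2))), 335) = Mul(Mul(-1, Pow(Add(168, -212), Rational(1, 2))), 335) = Mul(Mul(-1, Pow(-44, Rational(1, 2))), 335) = Mul(Mul(-1, Mul(2, I, Pow(11, Rational(1, 2)))), 335) = Mul(Mul(-2, I, Pow(11, Rational(1, 2))), 335) = Mul(-670, I, Pow(11, Rational(1, 2)))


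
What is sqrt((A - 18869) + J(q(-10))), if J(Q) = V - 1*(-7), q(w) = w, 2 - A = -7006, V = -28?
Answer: I*sqrt(11882) ≈ 109.0*I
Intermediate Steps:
A = 7008 (A = 2 - 1*(-7006) = 2 + 7006 = 7008)
J(Q) = -21 (J(Q) = -28 - 1*(-7) = -28 + 7 = -21)
sqrt((A - 18869) + J(q(-10))) = sqrt((7008 - 18869) - 21) = sqrt(-11861 - 21) = sqrt(-11882) = I*sqrt(11882)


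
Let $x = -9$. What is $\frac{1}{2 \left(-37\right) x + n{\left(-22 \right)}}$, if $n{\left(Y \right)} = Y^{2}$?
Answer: $\frac{1}{1150} \approx 0.00086956$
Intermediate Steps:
$\frac{1}{2 \left(-37\right) x + n{\left(-22 \right)}} = \frac{1}{2 \left(-37\right) \left(-9\right) + \left(-22\right)^{2}} = \frac{1}{\left(-74\right) \left(-9\right) + 484} = \frac{1}{666 + 484} = \frac{1}{1150}$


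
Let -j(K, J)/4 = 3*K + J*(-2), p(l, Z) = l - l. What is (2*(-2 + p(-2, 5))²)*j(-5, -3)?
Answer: 288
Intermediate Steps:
p(l, Z) = 0
j(K, J) = -12*K + 8*J (j(K, J) = -4*(3*K + J*(-2)) = -4*(3*K - 2*J) = -4*(-2*J + 3*K) = -12*K + 8*J)
(2*(-2 + p(-2, 5))²)*j(-5, -3) = (2*(-2 + 0)²)*(-12*(-5) + 8*(-3)) = (2*(-2)²)*(60 - 24) = (2*4)*36 = 8*36 = 288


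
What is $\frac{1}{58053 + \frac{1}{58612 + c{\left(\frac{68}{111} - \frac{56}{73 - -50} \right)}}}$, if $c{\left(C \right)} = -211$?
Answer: $\frac{58401}{3390353254} \approx 1.7226 \cdot 10^{-5}$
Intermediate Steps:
$\frac{1}{58053 + \frac{1}{58612 + c{\left(\frac{68}{111} - \frac{56}{73 - -50} \right)}}} = \frac{1}{58053 + \frac{1}{58612 - 211}} = \frac{1}{58053 + \frac{1}{58401}} = \frac{1}{\frac{3390353254}{58401}} = \frac{58401}{3390353254}$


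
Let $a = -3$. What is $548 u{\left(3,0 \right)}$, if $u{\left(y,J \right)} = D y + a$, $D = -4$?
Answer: $-8220$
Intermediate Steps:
$u{\left(y,J \right)} = -3 - 4 y$ ($u{\left(y,J \right)} = - 4 y - 3 = -3 - 4 y$)
$548 u{\left(3,0 \right)} = 548 \left(-3 - 12\right) = 548 \left(-15\right) = -8220$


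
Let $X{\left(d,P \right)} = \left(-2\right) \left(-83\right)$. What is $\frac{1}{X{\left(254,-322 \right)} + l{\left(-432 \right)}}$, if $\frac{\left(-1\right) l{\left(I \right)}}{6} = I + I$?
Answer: $\frac{1}{5350} \approx 0.00018692$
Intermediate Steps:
$X{\left(d,P \right)} = 166$
$l{\left(I \right)} = - 12 I$ ($l{\left(I \right)} = - 6 \left(I + I\right) = - 6 \cdot 2 I = - 12 I$)
$\frac{1}{X{\left(254,-322 \right)} + l{\left(-432 \right)}} = \frac{1}{166 - -5184} = \frac{1}{166 + 5184} = \frac{1}{5350}$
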